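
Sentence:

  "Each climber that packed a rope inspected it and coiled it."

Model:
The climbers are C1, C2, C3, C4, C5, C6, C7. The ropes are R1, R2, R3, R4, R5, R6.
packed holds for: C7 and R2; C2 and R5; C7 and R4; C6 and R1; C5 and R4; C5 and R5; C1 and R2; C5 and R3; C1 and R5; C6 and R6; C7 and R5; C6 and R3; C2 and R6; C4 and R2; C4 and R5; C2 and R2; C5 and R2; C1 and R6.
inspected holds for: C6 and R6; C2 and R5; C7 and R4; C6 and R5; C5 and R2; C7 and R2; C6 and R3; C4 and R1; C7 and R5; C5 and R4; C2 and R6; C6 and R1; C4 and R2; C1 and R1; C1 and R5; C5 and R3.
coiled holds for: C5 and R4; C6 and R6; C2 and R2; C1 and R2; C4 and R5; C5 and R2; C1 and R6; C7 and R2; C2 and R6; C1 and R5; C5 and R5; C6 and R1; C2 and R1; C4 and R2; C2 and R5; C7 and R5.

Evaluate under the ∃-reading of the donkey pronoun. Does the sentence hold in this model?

"it" takes "a rope" as antecedent — a donkey pronoun bound across the clause boundary.
Weak reading: every climber c with some packed-rope has at least one packed-rope r such that inspected(c,r) ∧ coiled(c,r).
Per climber: C1:✓  C2:✓  C4:✓  C5:✓  C6:✓  C7:✓
Every climber in the restrictor has a witness.

True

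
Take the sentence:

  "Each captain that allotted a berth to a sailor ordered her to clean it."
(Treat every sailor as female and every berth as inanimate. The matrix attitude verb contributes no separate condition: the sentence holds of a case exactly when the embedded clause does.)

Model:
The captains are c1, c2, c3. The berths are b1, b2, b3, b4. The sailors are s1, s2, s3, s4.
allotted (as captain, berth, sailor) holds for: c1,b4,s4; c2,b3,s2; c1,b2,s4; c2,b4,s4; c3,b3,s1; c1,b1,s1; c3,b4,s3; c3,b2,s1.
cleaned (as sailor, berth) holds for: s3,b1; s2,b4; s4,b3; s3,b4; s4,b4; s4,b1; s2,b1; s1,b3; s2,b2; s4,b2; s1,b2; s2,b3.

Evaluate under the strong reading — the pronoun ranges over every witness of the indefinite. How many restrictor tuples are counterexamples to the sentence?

1

"her" takes "a sailor" as antecedent and "it" takes "a berth"; both are donkey pronouns co-varying with the restrictor.
Strong reading: for every (c,b,s) with allotted(c,b,s), cleaned(s,b).
Restrictor triples: (c1,b1,s1)→cleaned(s1,b1) ✗  (c1,b2,s4)→cleaned(s4,b2) ✓  (c1,b4,s4)→cleaned(s4,b4) ✓  (c2,b3,s2)→cleaned(s2,b3) ✓  (c2,b4,s4)→cleaned(s4,b4) ✓  (c3,b2,s1)→cleaned(s1,b2) ✓  (c3,b3,s1)→cleaned(s1,b3) ✓  (c3,b4,s3)→cleaned(s3,b4) ✓
Counterexamples (restrictor triples failing the scope): 1.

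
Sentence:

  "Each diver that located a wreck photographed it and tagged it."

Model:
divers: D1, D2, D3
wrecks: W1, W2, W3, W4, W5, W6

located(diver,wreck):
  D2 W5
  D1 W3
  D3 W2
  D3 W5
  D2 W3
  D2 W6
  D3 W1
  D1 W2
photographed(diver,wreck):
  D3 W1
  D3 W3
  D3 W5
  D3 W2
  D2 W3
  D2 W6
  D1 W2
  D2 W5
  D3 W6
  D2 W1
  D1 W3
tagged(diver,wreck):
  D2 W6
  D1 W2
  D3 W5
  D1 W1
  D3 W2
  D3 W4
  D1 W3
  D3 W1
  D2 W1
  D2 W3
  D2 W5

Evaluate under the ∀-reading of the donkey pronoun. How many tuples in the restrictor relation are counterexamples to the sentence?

0

"it" takes "a wreck" as antecedent — a donkey pronoun bound across the clause boundary.
Strong reading: for every (d,w) with located(d,w), photographed(d,w) ∧ tagged(d,w).
Restrictor pairs: (D1,W2) ✓  (D1,W3) ✓  (D2,W3) ✓  (D2,W5) ✓  (D2,W6) ✓  (D3,W1) ✓  (D3,W2) ✓  (D3,W5) ✓
Counterexamples (restrictor pairs failing the scope): 0.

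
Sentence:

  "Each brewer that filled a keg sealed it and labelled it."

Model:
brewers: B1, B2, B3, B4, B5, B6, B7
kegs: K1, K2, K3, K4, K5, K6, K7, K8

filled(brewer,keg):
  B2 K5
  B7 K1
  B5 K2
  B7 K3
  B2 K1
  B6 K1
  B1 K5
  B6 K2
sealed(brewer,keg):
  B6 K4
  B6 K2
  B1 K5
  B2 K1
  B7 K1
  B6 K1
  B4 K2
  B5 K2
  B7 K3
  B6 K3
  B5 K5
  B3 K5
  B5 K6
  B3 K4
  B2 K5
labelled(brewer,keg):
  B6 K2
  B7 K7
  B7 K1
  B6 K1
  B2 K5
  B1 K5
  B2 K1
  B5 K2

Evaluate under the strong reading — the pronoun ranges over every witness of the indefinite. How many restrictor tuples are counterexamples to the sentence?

1

"it" takes "a keg" as antecedent — a donkey pronoun bound across the clause boundary.
Strong reading: for every (b,k) with filled(b,k), sealed(b,k) ∧ labelled(b,k).
Restrictor pairs: (B1,K5) ✓  (B2,K1) ✓  (B2,K5) ✓  (B5,K2) ✓  (B6,K1) ✓  (B6,K2) ✓  (B7,K1) ✓  (B7,K3) ✗
Counterexamples (restrictor pairs failing the scope): 1.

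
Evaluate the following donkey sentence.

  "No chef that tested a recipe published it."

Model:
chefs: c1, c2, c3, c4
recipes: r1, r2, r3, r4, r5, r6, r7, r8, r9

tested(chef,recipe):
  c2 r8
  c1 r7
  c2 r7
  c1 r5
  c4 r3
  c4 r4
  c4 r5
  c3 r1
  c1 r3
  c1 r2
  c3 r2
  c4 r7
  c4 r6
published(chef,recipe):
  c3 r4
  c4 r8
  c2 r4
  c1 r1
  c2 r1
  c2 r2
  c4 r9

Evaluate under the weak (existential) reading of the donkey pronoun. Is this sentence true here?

True

"it" takes "a recipe" as antecedent — a donkey pronoun bound across the clause boundary.
Truth condition: for no (c,r) with tested(c,r) does published(c,r) hold.
Restrictor pairs — does the scope hold? (c1,r2):fails  (c1,r3):fails  (c1,r5):fails  (c1,r7):fails  (c2,r7):fails  (c2,r8):fails  (c3,r1):fails  (c3,r2):fails  (c4,r3):fails  (c4,r4):fails  (c4,r5):fails  (c4,r6):fails  (c4,r7):fails
Scope holds for no restrictor pair, so the sentence is true.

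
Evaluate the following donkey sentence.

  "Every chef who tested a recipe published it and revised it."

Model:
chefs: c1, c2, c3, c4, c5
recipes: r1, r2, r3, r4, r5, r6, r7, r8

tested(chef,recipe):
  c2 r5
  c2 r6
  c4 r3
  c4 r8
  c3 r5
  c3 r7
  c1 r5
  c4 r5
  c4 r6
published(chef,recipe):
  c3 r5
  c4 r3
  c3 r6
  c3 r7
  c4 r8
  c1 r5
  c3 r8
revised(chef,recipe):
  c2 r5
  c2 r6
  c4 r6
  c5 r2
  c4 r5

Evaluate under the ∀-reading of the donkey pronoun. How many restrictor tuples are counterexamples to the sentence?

"it" takes "a recipe" as antecedent — a donkey pronoun bound across the clause boundary.
Strong reading: for every (c,r) with tested(c,r), published(c,r) ∧ revised(c,r).
Restrictor pairs: (c1,r5) ✗  (c2,r5) ✗  (c2,r6) ✗  (c3,r5) ✗  (c3,r7) ✗  (c4,r3) ✗  (c4,r5) ✗  (c4,r6) ✗  (c4,r8) ✗
Counterexamples (restrictor pairs failing the scope): 9.

9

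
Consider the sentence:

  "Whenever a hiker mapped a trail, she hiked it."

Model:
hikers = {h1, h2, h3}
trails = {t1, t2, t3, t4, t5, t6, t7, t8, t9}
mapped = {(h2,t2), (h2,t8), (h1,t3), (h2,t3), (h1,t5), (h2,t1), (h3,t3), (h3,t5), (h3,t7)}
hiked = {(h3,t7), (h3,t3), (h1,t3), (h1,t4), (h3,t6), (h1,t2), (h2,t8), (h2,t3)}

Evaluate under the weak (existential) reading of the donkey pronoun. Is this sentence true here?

"it" takes "a trail" as antecedent — a donkey pronoun bound across the clause boundary.
Weak reading: every hiker h with some mapped-trail has at least one mapped-trail t such that hiked(h,t).
Per hiker: h1:✓  h2:✓  h3:✓
Every hiker in the restrictor has a witness.

True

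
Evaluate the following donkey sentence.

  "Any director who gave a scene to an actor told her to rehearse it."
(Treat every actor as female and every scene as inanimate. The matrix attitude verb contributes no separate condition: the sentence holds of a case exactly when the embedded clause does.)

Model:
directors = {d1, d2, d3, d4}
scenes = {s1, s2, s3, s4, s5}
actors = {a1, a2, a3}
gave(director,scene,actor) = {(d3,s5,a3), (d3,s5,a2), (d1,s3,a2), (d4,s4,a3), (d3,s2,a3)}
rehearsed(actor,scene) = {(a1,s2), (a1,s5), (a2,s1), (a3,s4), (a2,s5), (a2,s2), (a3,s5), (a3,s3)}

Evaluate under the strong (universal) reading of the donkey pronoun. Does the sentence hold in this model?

False

"her" takes "an actor" as antecedent and "it" takes "a scene"; both are donkey pronouns co-varying with the restrictor.
Strong reading: for every (d,s,a) with gave(d,s,a), rehearsed(a,s).
Restrictor triples: (d1,s3,a2)→rehearsed(a2,s3) ✗  (d3,s2,a3)→rehearsed(a3,s2) ✗  (d3,s5,a2)→rehearsed(a2,s5) ✓  (d3,s5,a3)→rehearsed(a3,s5) ✓  (d4,s4,a3)→rehearsed(a3,s4) ✓
Counterexample: (d1,s3,a2) — rehearsed(a2,s3) does not hold.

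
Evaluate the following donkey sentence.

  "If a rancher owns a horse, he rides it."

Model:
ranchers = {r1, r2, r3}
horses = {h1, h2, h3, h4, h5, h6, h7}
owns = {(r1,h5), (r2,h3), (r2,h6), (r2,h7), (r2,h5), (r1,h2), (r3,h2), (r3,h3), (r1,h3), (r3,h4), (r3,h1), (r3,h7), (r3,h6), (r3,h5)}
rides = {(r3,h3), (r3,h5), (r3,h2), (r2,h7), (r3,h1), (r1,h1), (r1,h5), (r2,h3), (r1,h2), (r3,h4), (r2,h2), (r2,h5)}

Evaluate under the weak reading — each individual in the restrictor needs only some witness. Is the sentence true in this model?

"it" takes "a horse" as antecedent — a donkey pronoun bound across the clause boundary.
Weak reading: every rancher r with some owns-horse has at least one owns-horse h such that rides(r,h).
Per rancher: r1:✓  r2:✓  r3:✓
Every rancher in the restrictor has a witness.

True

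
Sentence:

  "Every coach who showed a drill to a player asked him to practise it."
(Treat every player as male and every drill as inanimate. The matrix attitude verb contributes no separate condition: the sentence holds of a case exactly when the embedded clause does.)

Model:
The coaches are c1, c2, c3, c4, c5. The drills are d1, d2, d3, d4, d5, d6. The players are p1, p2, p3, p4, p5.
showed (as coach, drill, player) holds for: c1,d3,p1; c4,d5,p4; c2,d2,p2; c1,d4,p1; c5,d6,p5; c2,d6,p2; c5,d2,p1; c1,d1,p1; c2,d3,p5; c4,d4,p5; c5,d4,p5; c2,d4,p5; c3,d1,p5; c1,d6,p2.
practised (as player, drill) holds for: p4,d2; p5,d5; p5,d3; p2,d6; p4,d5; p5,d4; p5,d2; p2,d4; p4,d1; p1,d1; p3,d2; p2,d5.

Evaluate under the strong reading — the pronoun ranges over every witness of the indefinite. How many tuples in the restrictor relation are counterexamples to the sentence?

6

"him" takes "a player" as antecedent and "it" takes "a drill"; both are donkey pronouns co-varying with the restrictor.
Strong reading: for every (c,d,p) with showed(c,d,p), practised(p,d).
Restrictor triples: (c1,d1,p1)→practised(p1,d1) ✓  (c1,d3,p1)→practised(p1,d3) ✗  (c1,d4,p1)→practised(p1,d4) ✗  (c1,d6,p2)→practised(p2,d6) ✓  (c2,d2,p2)→practised(p2,d2) ✗  (c2,d3,p5)→practised(p5,d3) ✓  (c2,d4,p5)→practised(p5,d4) ✓  (c2,d6,p2)→practised(p2,d6) ✓  (c3,d1,p5)→practised(p5,d1) ✗  (c4,d4,p5)→practised(p5,d4) ✓  (c4,d5,p4)→practised(p4,d5) ✓  (c5,d2,p1)→practised(p1,d2) ✗  (c5,d4,p5)→practised(p5,d4) ✓  (c5,d6,p5)→practised(p5,d6) ✗
Counterexamples (restrictor triples failing the scope): 6.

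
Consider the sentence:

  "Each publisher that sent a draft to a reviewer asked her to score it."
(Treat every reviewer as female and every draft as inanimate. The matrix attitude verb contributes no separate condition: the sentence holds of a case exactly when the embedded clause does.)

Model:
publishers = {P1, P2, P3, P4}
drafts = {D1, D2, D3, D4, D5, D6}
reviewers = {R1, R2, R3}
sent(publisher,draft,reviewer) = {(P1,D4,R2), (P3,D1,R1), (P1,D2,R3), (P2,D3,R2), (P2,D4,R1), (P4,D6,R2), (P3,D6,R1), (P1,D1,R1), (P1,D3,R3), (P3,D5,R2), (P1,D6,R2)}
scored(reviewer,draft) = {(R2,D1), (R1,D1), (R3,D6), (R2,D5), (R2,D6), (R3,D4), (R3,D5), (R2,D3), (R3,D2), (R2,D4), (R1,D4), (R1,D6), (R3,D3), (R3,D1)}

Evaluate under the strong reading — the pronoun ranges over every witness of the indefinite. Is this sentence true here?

"her" takes "a reviewer" as antecedent and "it" takes "a draft"; both are donkey pronouns co-varying with the restrictor.
Strong reading: for every (p,d,r) with sent(p,d,r), scored(r,d).
Restrictor triples: (P1,D1,R1)→scored(R1,D1) ✓  (P1,D2,R3)→scored(R3,D2) ✓  (P1,D3,R3)→scored(R3,D3) ✓  (P1,D4,R2)→scored(R2,D4) ✓  (P1,D6,R2)→scored(R2,D6) ✓  (P2,D3,R2)→scored(R2,D3) ✓  (P2,D4,R1)→scored(R1,D4) ✓  (P3,D1,R1)→scored(R1,D1) ✓  (P3,D5,R2)→scored(R2,D5) ✓  (P3,D6,R1)→scored(R1,D6) ✓  (P4,D6,R2)→scored(R2,D6) ✓
Every restrictor triple satisfies the scope.

True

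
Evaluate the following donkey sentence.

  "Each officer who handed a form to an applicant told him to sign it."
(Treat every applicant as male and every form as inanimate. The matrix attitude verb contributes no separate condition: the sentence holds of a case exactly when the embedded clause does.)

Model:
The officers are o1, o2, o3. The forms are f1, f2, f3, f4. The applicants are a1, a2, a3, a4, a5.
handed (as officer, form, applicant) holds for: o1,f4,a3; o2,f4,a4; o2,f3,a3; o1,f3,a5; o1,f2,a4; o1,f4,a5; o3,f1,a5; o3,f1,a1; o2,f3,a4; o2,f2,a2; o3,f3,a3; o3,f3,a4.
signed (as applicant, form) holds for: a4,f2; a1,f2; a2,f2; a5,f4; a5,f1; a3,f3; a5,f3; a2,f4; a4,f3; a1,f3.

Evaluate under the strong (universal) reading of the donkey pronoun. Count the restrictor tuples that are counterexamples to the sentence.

"him" takes "an applicant" as antecedent and "it" takes "a form"; both are donkey pronouns co-varying with the restrictor.
Strong reading: for every (o,f,a) with handed(o,f,a), signed(a,f).
Restrictor triples: (o1,f2,a4)→signed(a4,f2) ✓  (o1,f3,a5)→signed(a5,f3) ✓  (o1,f4,a3)→signed(a3,f4) ✗  (o1,f4,a5)→signed(a5,f4) ✓  (o2,f2,a2)→signed(a2,f2) ✓  (o2,f3,a3)→signed(a3,f3) ✓  (o2,f3,a4)→signed(a4,f3) ✓  (o2,f4,a4)→signed(a4,f4) ✗  (o3,f1,a1)→signed(a1,f1) ✗  (o3,f1,a5)→signed(a5,f1) ✓  (o3,f3,a3)→signed(a3,f3) ✓  (o3,f3,a4)→signed(a4,f3) ✓
Counterexamples (restrictor triples failing the scope): 3.

3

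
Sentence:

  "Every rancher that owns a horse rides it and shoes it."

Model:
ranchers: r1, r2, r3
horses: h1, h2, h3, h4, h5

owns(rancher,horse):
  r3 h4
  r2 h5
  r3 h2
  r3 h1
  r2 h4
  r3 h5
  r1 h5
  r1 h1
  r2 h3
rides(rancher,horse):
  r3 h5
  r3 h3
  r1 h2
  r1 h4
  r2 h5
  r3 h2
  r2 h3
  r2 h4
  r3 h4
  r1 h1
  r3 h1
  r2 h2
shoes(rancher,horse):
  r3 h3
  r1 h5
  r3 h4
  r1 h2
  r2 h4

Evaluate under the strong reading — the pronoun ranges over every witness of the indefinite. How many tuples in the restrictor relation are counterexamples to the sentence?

7

"it" takes "a horse" as antecedent — a donkey pronoun bound across the clause boundary.
Strong reading: for every (r,h) with owns(r,h), rides(r,h) ∧ shoes(r,h).
Restrictor pairs: (r1,h1) ✗  (r1,h5) ✗  (r2,h3) ✗  (r2,h4) ✓  (r2,h5) ✗  (r3,h1) ✗  (r3,h2) ✗  (r3,h4) ✓  (r3,h5) ✗
Counterexamples (restrictor pairs failing the scope): 7.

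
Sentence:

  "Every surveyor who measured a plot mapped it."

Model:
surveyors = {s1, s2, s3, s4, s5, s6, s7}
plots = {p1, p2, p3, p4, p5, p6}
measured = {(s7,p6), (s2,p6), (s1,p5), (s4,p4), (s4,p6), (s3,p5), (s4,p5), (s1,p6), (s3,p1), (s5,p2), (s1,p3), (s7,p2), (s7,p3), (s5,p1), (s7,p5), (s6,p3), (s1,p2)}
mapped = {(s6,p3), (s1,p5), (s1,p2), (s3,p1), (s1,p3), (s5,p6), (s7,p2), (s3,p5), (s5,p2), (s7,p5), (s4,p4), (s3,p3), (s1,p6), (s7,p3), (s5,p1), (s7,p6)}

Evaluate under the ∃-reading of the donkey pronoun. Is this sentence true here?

"it" takes "a plot" as antecedent — a donkey pronoun bound across the clause boundary.
Weak reading: every surveyor s with some measured-plot has at least one measured-plot p such that mapped(s,p).
Per surveyor: s1:✓  s2:✗  s3:✓  s4:✓  s5:✓  s6:✓  s7:✓
s2 has no witness among its measured-plots.

False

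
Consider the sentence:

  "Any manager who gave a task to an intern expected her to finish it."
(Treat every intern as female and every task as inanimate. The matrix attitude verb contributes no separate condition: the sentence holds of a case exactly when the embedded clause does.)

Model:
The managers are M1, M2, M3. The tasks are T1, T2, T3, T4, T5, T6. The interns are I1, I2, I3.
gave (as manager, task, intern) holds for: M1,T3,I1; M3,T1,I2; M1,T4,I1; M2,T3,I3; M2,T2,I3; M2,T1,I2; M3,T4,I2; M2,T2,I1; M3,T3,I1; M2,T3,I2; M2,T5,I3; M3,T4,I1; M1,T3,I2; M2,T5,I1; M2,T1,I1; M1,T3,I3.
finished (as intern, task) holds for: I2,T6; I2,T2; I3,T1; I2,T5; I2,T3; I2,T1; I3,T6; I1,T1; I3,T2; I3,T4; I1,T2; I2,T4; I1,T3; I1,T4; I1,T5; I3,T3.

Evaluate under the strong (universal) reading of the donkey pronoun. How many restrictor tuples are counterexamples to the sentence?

"her" takes "an intern" as antecedent and "it" takes "a task"; both are donkey pronouns co-varying with the restrictor.
Strong reading: for every (m,t,i) with gave(m,t,i), finished(i,t).
Restrictor triples: (M1,T3,I1)→finished(I1,T3) ✓  (M1,T3,I2)→finished(I2,T3) ✓  (M1,T3,I3)→finished(I3,T3) ✓  (M1,T4,I1)→finished(I1,T4) ✓  (M2,T1,I1)→finished(I1,T1) ✓  (M2,T1,I2)→finished(I2,T1) ✓  (M2,T2,I1)→finished(I1,T2) ✓  (M2,T2,I3)→finished(I3,T2) ✓  (M2,T3,I2)→finished(I2,T3) ✓  (M2,T3,I3)→finished(I3,T3) ✓  (M2,T5,I1)→finished(I1,T5) ✓  (M2,T5,I3)→finished(I3,T5) ✗  (M3,T1,I2)→finished(I2,T1) ✓  (M3,T3,I1)→finished(I1,T3) ✓  (M3,T4,I1)→finished(I1,T4) ✓  (M3,T4,I2)→finished(I2,T4) ✓
Counterexamples (restrictor triples failing the scope): 1.

1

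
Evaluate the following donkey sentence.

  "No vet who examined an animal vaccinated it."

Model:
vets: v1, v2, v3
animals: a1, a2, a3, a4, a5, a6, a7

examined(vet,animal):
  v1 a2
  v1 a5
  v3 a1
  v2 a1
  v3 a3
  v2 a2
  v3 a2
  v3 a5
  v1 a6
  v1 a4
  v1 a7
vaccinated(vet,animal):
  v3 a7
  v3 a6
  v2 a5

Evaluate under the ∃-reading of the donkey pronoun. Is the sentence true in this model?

"it" takes "an animal" as antecedent — a donkey pronoun bound across the clause boundary.
Truth condition: for no (v,a) with examined(v,a) does vaccinated(v,a) hold.
Restrictor pairs — does the scope hold? (v1,a2):fails  (v1,a4):fails  (v1,a5):fails  (v1,a6):fails  (v1,a7):fails  (v2,a1):fails  (v2,a2):fails  (v3,a1):fails  (v3,a2):fails  (v3,a3):fails  (v3,a5):fails
Scope holds for no restrictor pair, so the sentence is true.

True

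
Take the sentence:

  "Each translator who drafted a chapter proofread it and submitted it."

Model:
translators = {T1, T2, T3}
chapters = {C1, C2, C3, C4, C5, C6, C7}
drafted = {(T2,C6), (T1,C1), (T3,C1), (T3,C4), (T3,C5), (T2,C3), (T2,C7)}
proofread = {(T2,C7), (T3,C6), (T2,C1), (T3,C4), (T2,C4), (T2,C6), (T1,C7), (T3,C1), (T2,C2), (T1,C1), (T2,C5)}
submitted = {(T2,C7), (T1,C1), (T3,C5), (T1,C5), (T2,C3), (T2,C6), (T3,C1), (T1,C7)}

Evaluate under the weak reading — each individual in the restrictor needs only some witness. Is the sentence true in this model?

"it" takes "a chapter" as antecedent — a donkey pronoun bound across the clause boundary.
Weak reading: every translator t with some drafted-chapter has at least one drafted-chapter c such that proofread(t,c) ∧ submitted(t,c).
Per translator: T1:✓  T2:✓  T3:✓
Every translator in the restrictor has a witness.

True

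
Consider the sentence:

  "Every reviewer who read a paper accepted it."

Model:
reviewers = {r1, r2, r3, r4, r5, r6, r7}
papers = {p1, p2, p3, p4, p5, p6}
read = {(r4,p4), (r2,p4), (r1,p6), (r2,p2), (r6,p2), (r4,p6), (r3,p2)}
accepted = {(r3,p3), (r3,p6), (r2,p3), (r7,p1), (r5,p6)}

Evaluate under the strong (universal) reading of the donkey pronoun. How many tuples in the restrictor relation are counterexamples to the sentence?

"it" takes "a paper" as antecedent — a donkey pronoun bound across the clause boundary.
Strong reading: for every (r,p) with read(r,p), accepted(r,p).
Restrictor pairs: (r1,p6) ✗  (r2,p2) ✗  (r2,p4) ✗  (r3,p2) ✗  (r4,p4) ✗  (r4,p6) ✗  (r6,p2) ✗
Counterexamples (restrictor pairs failing the scope): 7.

7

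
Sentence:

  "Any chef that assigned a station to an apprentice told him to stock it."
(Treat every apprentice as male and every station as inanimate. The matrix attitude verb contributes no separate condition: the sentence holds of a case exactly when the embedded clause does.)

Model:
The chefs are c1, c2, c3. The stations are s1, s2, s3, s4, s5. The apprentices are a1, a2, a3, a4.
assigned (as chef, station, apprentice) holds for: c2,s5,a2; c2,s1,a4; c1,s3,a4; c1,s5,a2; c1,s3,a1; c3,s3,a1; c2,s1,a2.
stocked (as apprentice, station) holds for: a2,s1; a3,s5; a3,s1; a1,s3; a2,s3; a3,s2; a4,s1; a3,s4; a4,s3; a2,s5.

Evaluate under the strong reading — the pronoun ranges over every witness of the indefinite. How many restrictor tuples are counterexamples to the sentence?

0

"him" takes "an apprentice" as antecedent and "it" takes "a station"; both are donkey pronouns co-varying with the restrictor.
Strong reading: for every (c,s,a) with assigned(c,s,a), stocked(a,s).
Restrictor triples: (c1,s3,a1)→stocked(a1,s3) ✓  (c1,s3,a4)→stocked(a4,s3) ✓  (c1,s5,a2)→stocked(a2,s5) ✓  (c2,s1,a2)→stocked(a2,s1) ✓  (c2,s1,a4)→stocked(a4,s1) ✓  (c2,s5,a2)→stocked(a2,s5) ✓  (c3,s3,a1)→stocked(a1,s3) ✓
Counterexamples (restrictor triples failing the scope): 0.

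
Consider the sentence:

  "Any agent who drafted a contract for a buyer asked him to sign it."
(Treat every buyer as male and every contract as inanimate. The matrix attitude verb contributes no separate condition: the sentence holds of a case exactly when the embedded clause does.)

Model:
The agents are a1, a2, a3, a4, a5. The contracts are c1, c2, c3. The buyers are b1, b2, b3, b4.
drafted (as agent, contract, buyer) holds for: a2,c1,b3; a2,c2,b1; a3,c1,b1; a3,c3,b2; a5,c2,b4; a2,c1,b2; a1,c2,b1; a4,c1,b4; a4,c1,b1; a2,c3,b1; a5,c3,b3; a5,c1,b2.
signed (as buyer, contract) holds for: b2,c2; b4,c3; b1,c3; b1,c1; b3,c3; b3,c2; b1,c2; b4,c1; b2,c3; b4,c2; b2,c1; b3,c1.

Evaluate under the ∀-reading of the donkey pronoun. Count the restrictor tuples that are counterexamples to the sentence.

"him" takes "a buyer" as antecedent and "it" takes "a contract"; both are donkey pronouns co-varying with the restrictor.
Strong reading: for every (a,c,b) with drafted(a,c,b), signed(b,c).
Restrictor triples: (a1,c2,b1)→signed(b1,c2) ✓  (a2,c1,b2)→signed(b2,c1) ✓  (a2,c1,b3)→signed(b3,c1) ✓  (a2,c2,b1)→signed(b1,c2) ✓  (a2,c3,b1)→signed(b1,c3) ✓  (a3,c1,b1)→signed(b1,c1) ✓  (a3,c3,b2)→signed(b2,c3) ✓  (a4,c1,b1)→signed(b1,c1) ✓  (a4,c1,b4)→signed(b4,c1) ✓  (a5,c1,b2)→signed(b2,c1) ✓  (a5,c2,b4)→signed(b4,c2) ✓  (a5,c3,b3)→signed(b3,c3) ✓
Counterexamples (restrictor triples failing the scope): 0.

0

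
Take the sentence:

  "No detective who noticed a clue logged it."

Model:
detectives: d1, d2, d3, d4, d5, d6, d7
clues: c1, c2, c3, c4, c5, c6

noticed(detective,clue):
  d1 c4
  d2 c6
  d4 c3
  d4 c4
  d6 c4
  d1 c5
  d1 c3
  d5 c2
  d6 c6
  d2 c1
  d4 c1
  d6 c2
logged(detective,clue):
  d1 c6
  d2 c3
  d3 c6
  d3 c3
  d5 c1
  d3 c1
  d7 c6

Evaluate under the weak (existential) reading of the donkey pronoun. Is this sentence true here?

True

"it" takes "a clue" as antecedent — a donkey pronoun bound across the clause boundary.
Truth condition: for no (d,c) with noticed(d,c) does logged(d,c) hold.
Restrictor pairs — does the scope hold? (d1,c3):fails  (d1,c4):fails  (d1,c5):fails  (d2,c1):fails  (d2,c6):fails  (d4,c1):fails  (d4,c3):fails  (d4,c4):fails  (d5,c2):fails  (d6,c2):fails  (d6,c4):fails  (d6,c6):fails
Scope holds for no restrictor pair, so the sentence is true.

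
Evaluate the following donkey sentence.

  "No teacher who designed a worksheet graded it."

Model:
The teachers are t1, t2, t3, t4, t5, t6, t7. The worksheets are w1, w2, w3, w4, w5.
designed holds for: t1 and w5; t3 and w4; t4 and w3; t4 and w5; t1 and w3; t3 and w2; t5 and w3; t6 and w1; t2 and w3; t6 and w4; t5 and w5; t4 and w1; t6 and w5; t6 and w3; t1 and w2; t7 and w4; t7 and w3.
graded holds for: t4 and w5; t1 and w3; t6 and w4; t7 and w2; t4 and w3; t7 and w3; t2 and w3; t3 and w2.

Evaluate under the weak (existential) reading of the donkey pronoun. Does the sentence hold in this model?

False

"it" takes "a worksheet" as antecedent — a donkey pronoun bound across the clause boundary.
Truth condition: for no (t,w) with designed(t,w) does graded(t,w) hold.
Restrictor pairs — does the scope hold? (t1,w2):fails  (t1,w3):holds  (t1,w5):fails  (t2,w3):holds  (t3,w2):holds  (t3,w4):fails  (t4,w1):fails  (t4,w3):holds  (t4,w5):holds  (t5,w3):fails  (t5,w5):fails  (t6,w1):fails  (t6,w3):fails  (t6,w4):holds  (t6,w5):fails  (t7,w3):holds  (t7,w4):fails
Scope holds for 7 pair(s), so the sentence is false.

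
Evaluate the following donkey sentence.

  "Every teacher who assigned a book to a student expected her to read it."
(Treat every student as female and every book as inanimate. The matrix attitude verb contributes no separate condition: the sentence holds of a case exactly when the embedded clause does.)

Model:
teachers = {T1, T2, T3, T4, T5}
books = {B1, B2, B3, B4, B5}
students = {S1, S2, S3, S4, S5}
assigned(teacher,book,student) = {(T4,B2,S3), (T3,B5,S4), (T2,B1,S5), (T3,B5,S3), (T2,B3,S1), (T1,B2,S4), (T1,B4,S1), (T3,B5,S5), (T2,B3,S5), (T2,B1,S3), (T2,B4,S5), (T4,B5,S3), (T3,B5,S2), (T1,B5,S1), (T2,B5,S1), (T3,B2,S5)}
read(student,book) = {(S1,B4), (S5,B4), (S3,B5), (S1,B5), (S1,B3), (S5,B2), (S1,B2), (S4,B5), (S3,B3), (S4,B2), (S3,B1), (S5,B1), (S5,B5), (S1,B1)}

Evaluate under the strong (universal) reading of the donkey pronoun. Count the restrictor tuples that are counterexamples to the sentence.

"her" takes "a student" as antecedent and "it" takes "a book"; both are donkey pronouns co-varying with the restrictor.
Strong reading: for every (t,b,s) with assigned(t,b,s), read(s,b).
Restrictor triples: (T1,B2,S4)→read(S4,B2) ✓  (T1,B4,S1)→read(S1,B4) ✓  (T1,B5,S1)→read(S1,B5) ✓  (T2,B1,S3)→read(S3,B1) ✓  (T2,B1,S5)→read(S5,B1) ✓  (T2,B3,S1)→read(S1,B3) ✓  (T2,B3,S5)→read(S5,B3) ✗  (T2,B4,S5)→read(S5,B4) ✓  (T2,B5,S1)→read(S1,B5) ✓  (T3,B2,S5)→read(S5,B2) ✓  (T3,B5,S2)→read(S2,B5) ✗  (T3,B5,S3)→read(S3,B5) ✓  (T3,B5,S4)→read(S4,B5) ✓  (T3,B5,S5)→read(S5,B5) ✓  (T4,B2,S3)→read(S3,B2) ✗  (T4,B5,S3)→read(S3,B5) ✓
Counterexamples (restrictor triples failing the scope): 3.

3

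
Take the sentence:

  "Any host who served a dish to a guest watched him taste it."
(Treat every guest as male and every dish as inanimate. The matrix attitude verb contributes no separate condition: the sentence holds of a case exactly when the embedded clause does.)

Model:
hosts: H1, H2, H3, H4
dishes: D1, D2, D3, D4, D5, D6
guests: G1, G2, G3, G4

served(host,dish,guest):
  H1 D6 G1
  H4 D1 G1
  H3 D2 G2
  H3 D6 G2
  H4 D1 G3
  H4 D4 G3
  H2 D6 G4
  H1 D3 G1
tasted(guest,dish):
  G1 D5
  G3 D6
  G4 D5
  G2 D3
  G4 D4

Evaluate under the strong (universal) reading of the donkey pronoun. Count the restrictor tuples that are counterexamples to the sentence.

8

"him" takes "a guest" as antecedent and "it" takes "a dish"; both are donkey pronouns co-varying with the restrictor.
Strong reading: for every (h,d,g) with served(h,d,g), tasted(g,d).
Restrictor triples: (H1,D3,G1)→tasted(G1,D3) ✗  (H1,D6,G1)→tasted(G1,D6) ✗  (H2,D6,G4)→tasted(G4,D6) ✗  (H3,D2,G2)→tasted(G2,D2) ✗  (H3,D6,G2)→tasted(G2,D6) ✗  (H4,D1,G1)→tasted(G1,D1) ✗  (H4,D1,G3)→tasted(G3,D1) ✗  (H4,D4,G3)→tasted(G3,D4) ✗
Counterexamples (restrictor triples failing the scope): 8.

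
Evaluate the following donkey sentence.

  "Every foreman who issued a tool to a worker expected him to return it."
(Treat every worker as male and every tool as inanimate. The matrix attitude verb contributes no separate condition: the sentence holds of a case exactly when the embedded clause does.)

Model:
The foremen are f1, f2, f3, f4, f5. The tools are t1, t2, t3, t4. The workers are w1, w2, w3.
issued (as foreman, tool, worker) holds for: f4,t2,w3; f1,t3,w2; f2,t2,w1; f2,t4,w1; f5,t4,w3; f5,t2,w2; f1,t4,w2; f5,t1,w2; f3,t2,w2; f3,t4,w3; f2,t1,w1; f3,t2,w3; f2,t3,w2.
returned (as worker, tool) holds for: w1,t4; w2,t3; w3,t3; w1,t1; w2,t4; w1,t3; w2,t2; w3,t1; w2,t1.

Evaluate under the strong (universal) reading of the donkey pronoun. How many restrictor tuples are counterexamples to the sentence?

5

"him" takes "a worker" as antecedent and "it" takes "a tool"; both are donkey pronouns co-varying with the restrictor.
Strong reading: for every (f,t,w) with issued(f,t,w), returned(w,t).
Restrictor triples: (f1,t3,w2)→returned(w2,t3) ✓  (f1,t4,w2)→returned(w2,t4) ✓  (f2,t1,w1)→returned(w1,t1) ✓  (f2,t2,w1)→returned(w1,t2) ✗  (f2,t3,w2)→returned(w2,t3) ✓  (f2,t4,w1)→returned(w1,t4) ✓  (f3,t2,w2)→returned(w2,t2) ✓  (f3,t2,w3)→returned(w3,t2) ✗  (f3,t4,w3)→returned(w3,t4) ✗  (f4,t2,w3)→returned(w3,t2) ✗  (f5,t1,w2)→returned(w2,t1) ✓  (f5,t2,w2)→returned(w2,t2) ✓  (f5,t4,w3)→returned(w3,t4) ✗
Counterexamples (restrictor triples failing the scope): 5.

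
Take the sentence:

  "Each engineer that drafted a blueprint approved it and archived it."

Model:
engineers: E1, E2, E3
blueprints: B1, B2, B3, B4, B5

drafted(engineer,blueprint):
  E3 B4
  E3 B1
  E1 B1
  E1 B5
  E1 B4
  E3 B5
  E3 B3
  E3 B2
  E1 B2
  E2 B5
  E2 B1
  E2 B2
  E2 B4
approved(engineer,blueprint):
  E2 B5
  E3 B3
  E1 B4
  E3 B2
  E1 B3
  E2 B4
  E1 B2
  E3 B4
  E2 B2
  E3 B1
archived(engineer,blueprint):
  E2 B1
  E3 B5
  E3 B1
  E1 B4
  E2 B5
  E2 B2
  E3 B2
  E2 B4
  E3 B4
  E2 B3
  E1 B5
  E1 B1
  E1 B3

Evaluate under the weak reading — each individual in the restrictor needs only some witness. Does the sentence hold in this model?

True

"it" takes "a blueprint" as antecedent — a donkey pronoun bound across the clause boundary.
Weak reading: every engineer e with some drafted-blueprint has at least one drafted-blueprint b such that approved(e,b) ∧ archived(e,b).
Per engineer: E1:✓  E2:✓  E3:✓
Every engineer in the restrictor has a witness.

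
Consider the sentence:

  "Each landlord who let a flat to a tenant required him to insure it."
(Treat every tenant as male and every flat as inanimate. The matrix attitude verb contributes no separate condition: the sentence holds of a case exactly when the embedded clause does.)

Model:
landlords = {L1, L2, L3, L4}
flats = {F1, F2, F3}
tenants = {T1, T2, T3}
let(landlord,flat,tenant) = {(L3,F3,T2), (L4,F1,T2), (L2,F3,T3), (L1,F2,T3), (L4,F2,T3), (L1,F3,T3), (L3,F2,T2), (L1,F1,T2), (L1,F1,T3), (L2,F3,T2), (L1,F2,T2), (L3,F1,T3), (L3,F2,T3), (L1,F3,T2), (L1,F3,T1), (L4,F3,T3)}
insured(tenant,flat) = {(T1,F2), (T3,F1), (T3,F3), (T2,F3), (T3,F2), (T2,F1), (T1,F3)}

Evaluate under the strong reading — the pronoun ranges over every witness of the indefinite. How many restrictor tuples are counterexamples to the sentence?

2

"him" takes "a tenant" as antecedent and "it" takes "a flat"; both are donkey pronouns co-varying with the restrictor.
Strong reading: for every (l,f,t) with let(l,f,t), insured(t,f).
Restrictor triples: (L1,F1,T2)→insured(T2,F1) ✓  (L1,F1,T3)→insured(T3,F1) ✓  (L1,F2,T2)→insured(T2,F2) ✗  (L1,F2,T3)→insured(T3,F2) ✓  (L1,F3,T1)→insured(T1,F3) ✓  (L1,F3,T2)→insured(T2,F3) ✓  (L1,F3,T3)→insured(T3,F3) ✓  (L2,F3,T2)→insured(T2,F3) ✓  (L2,F3,T3)→insured(T3,F3) ✓  (L3,F1,T3)→insured(T3,F1) ✓  (L3,F2,T2)→insured(T2,F2) ✗  (L3,F2,T3)→insured(T3,F2) ✓  (L3,F3,T2)→insured(T2,F3) ✓  (L4,F1,T2)→insured(T2,F1) ✓  (L4,F2,T3)→insured(T3,F2) ✓  (L4,F3,T3)→insured(T3,F3) ✓
Counterexamples (restrictor triples failing the scope): 2.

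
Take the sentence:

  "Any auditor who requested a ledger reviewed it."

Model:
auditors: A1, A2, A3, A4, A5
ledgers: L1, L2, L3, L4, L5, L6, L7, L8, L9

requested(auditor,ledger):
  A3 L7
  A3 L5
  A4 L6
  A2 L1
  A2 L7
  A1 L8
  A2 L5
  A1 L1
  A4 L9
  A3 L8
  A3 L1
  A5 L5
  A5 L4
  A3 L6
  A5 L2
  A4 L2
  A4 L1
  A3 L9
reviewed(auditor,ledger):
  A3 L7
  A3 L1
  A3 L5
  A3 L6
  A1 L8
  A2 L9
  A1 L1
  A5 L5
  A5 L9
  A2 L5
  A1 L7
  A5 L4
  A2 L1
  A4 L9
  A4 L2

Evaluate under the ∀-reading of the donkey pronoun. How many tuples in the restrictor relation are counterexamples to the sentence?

"it" takes "a ledger" as antecedent — a donkey pronoun bound across the clause boundary.
Strong reading: for every (a,l) with requested(a,l), reviewed(a,l).
Restrictor pairs: (A1,L1) ✓  (A1,L8) ✓  (A2,L1) ✓  (A2,L5) ✓  (A2,L7) ✗  (A3,L1) ✓  (A3,L5) ✓  (A3,L6) ✓  (A3,L7) ✓  (A3,L8) ✗  (A3,L9) ✗  (A4,L1) ✗  (A4,L2) ✓  (A4,L6) ✗  (A4,L9) ✓  (A5,L2) ✗  (A5,L4) ✓  (A5,L5) ✓
Counterexamples (restrictor pairs failing the scope): 6.

6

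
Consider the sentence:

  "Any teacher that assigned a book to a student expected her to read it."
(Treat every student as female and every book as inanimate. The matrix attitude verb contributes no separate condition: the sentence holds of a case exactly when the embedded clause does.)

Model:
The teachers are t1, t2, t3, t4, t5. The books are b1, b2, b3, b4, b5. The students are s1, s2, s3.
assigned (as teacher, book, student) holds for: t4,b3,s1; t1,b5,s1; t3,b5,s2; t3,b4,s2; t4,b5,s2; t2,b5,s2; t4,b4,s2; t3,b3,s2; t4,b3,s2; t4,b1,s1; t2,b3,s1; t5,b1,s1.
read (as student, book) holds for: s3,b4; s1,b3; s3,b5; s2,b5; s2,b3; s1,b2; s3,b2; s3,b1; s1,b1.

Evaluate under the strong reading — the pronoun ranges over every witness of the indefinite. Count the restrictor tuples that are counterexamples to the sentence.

3

"her" takes "a student" as antecedent and "it" takes "a book"; both are donkey pronouns co-varying with the restrictor.
Strong reading: for every (t,b,s) with assigned(t,b,s), read(s,b).
Restrictor triples: (t1,b5,s1)→read(s1,b5) ✗  (t2,b3,s1)→read(s1,b3) ✓  (t2,b5,s2)→read(s2,b5) ✓  (t3,b3,s2)→read(s2,b3) ✓  (t3,b4,s2)→read(s2,b4) ✗  (t3,b5,s2)→read(s2,b5) ✓  (t4,b1,s1)→read(s1,b1) ✓  (t4,b3,s1)→read(s1,b3) ✓  (t4,b3,s2)→read(s2,b3) ✓  (t4,b4,s2)→read(s2,b4) ✗  (t4,b5,s2)→read(s2,b5) ✓  (t5,b1,s1)→read(s1,b1) ✓
Counterexamples (restrictor triples failing the scope): 3.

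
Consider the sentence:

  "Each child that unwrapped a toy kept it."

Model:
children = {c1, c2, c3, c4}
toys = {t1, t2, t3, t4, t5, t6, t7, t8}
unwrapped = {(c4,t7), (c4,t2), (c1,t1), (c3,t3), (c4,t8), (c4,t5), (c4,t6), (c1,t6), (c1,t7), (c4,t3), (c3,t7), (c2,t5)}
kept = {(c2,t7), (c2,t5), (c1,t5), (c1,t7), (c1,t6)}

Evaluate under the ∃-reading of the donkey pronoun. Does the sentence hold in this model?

False

"it" takes "a toy" as antecedent — a donkey pronoun bound across the clause boundary.
Weak reading: every child c with some unwrapped-toy has at least one unwrapped-toy t such that kept(c,t).
Per child: c1:✓  c2:✓  c3:✗  c4:✗
c3 has no witness among its unwrapped-toys.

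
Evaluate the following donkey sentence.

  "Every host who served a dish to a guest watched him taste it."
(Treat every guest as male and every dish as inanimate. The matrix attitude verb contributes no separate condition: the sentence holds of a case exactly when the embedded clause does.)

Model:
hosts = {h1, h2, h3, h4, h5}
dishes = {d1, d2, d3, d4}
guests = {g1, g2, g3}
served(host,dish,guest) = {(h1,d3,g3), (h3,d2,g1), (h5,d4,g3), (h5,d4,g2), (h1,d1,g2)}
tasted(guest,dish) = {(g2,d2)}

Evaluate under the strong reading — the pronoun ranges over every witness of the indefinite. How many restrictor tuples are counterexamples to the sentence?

"him" takes "a guest" as antecedent and "it" takes "a dish"; both are donkey pronouns co-varying with the restrictor.
Strong reading: for every (h,d,g) with served(h,d,g), tasted(g,d).
Restrictor triples: (h1,d1,g2)→tasted(g2,d1) ✗  (h1,d3,g3)→tasted(g3,d3) ✗  (h3,d2,g1)→tasted(g1,d2) ✗  (h5,d4,g2)→tasted(g2,d4) ✗  (h5,d4,g3)→tasted(g3,d4) ✗
Counterexamples (restrictor triples failing the scope): 5.

5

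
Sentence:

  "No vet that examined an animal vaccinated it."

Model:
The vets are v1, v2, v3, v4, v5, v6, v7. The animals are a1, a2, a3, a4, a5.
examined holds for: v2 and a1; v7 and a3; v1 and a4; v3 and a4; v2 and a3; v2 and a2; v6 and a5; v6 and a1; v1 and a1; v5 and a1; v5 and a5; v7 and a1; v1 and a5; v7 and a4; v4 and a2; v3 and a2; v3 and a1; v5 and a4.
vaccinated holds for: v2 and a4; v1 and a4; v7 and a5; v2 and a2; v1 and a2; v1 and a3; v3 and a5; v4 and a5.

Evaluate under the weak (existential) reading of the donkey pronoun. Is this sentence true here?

False

"it" takes "an animal" as antecedent — a donkey pronoun bound across the clause boundary.
Truth condition: for no (v,a) with examined(v,a) does vaccinated(v,a) hold.
Restrictor pairs — does the scope hold? (v1,a1):fails  (v1,a4):holds  (v1,a5):fails  (v2,a1):fails  (v2,a2):holds  (v2,a3):fails  (v3,a1):fails  (v3,a2):fails  (v3,a4):fails  (v4,a2):fails  (v5,a1):fails  (v5,a4):fails  (v5,a5):fails  (v6,a1):fails  (v6,a5):fails  (v7,a1):fails  (v7,a3):fails  (v7,a4):fails
Scope holds for 2 pair(s), so the sentence is false.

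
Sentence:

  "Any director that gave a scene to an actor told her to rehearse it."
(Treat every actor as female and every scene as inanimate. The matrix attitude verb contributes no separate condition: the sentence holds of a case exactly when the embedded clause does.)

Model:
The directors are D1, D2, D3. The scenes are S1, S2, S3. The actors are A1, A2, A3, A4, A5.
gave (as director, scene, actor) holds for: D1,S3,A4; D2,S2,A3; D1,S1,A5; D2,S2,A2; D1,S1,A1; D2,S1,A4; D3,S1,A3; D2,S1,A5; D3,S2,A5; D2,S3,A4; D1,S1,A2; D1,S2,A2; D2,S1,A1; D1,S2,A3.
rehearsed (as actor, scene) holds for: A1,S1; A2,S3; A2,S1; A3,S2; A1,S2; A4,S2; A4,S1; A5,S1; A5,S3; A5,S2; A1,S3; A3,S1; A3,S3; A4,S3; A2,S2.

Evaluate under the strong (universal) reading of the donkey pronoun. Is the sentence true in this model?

True

"her" takes "an actor" as antecedent and "it" takes "a scene"; both are donkey pronouns co-varying with the restrictor.
Strong reading: for every (d,s,a) with gave(d,s,a), rehearsed(a,s).
Restrictor triples: (D1,S1,A1)→rehearsed(A1,S1) ✓  (D1,S1,A2)→rehearsed(A2,S1) ✓  (D1,S1,A5)→rehearsed(A5,S1) ✓  (D1,S2,A2)→rehearsed(A2,S2) ✓  (D1,S2,A3)→rehearsed(A3,S2) ✓  (D1,S3,A4)→rehearsed(A4,S3) ✓  (D2,S1,A1)→rehearsed(A1,S1) ✓  (D2,S1,A4)→rehearsed(A4,S1) ✓  (D2,S1,A5)→rehearsed(A5,S1) ✓  (D2,S2,A2)→rehearsed(A2,S2) ✓  (D2,S2,A3)→rehearsed(A3,S2) ✓  (D2,S3,A4)→rehearsed(A4,S3) ✓  (D3,S1,A3)→rehearsed(A3,S1) ✓  (D3,S2,A5)→rehearsed(A5,S2) ✓
Every restrictor triple satisfies the scope.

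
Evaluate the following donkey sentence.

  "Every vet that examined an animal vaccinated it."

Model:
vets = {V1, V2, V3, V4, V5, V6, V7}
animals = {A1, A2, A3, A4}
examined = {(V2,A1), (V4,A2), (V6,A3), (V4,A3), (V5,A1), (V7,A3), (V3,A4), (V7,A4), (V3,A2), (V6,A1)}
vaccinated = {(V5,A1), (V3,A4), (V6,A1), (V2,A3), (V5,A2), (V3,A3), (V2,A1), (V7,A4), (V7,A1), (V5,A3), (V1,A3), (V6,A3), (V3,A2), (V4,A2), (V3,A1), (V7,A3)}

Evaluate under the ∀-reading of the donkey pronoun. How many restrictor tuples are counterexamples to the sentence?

1

"it" takes "an animal" as antecedent — a donkey pronoun bound across the clause boundary.
Strong reading: for every (v,a) with examined(v,a), vaccinated(v,a).
Restrictor pairs: (V2,A1) ✓  (V3,A2) ✓  (V3,A4) ✓  (V4,A2) ✓  (V4,A3) ✗  (V5,A1) ✓  (V6,A1) ✓  (V6,A3) ✓  (V7,A3) ✓  (V7,A4) ✓
Counterexamples (restrictor pairs failing the scope): 1.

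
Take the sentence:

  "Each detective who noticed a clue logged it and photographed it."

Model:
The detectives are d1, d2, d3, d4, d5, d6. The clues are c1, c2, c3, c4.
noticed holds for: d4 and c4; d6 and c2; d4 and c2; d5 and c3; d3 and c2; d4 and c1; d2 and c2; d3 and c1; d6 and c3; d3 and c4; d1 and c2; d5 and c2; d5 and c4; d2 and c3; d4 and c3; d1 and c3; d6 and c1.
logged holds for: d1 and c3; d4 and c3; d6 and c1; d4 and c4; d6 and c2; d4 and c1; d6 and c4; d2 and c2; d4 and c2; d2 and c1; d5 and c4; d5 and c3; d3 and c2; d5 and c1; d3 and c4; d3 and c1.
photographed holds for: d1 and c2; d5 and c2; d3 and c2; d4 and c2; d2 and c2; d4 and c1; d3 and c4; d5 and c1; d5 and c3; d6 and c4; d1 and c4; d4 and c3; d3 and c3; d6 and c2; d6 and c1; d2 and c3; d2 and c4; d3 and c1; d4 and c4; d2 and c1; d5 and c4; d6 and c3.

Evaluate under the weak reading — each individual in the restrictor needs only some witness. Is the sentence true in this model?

False

"it" takes "a clue" as antecedent — a donkey pronoun bound across the clause boundary.
Weak reading: every detective d with some noticed-clue has at least one noticed-clue c such that logged(d,c) ∧ photographed(d,c).
Per detective: d1:✗  d2:✓  d3:✓  d4:✓  d5:✓  d6:✓
d1 has no witness among its noticed-clues.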